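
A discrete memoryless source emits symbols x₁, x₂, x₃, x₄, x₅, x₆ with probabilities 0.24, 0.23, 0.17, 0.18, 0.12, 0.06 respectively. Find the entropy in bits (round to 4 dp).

2.4723 bits

H = −Σ pᵢ log₂ pᵢ.
−0.24·log₂(0.24) = 0.4941
−0.23·log₂(0.23) = 0.4877
−0.17·log₂(0.17) = 0.4346
−0.18·log₂(0.18) = 0.4453
−0.12·log₂(0.12) = 0.3671
−0.06·log₂(0.06) = 0.2435
Sum ≈ 2.4723 → 2.4723 bits.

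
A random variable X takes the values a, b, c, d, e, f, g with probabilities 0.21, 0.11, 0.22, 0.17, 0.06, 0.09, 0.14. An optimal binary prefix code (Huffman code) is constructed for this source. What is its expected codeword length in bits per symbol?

2.72 bits/symbol

Repeatedly combine the two least-probable nodes; the expected code length is the sum of the merged weights.
merge 3/50 + 9/100 → 3/20
merge 11/100 + 7/50 → 1/4
merge 3/20 + 17/100 → 8/25
merge 21/100 + 11/50 → 43/100
merge 1/4 + 8/25 → 57/100
merge 43/100 + 57/100 → 1
L = 3/20 + 1/4 + 8/25 + 43/100 + 57/100 + 1 = 68/25 = 2.72 bits/symbol.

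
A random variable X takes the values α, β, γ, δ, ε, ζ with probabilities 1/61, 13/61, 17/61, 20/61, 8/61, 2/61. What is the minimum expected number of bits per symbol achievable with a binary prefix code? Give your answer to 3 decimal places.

Repeatedly combine the two least-probable nodes; the expected code length is the sum of the merged weights.
merge 1/61 + 2/61 → 3/61
merge 3/61 + 8/61 → 11/61
merge 11/61 + 13/61 → 24/61
merge 17/61 + 20/61 → 37/61
merge 24/61 + 37/61 → 1
L = 3/61 + 11/61 + 24/61 + 37/61 + 1 = 136/61 ≈ 2.230 bits/symbol.

2.230 bits/symbol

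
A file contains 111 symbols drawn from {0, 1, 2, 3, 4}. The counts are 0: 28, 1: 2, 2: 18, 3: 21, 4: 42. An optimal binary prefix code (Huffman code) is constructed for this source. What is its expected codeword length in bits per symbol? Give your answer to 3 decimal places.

Probabilities are the counts divided by 111.
Repeatedly combine the two least-probable nodes; the expected code length is the sum of the merged weights.
merge 2/111 + 6/37 → 20/111
merge 20/111 + 7/37 → 41/111
merge 28/111 + 41/111 → 23/37
merge 14/37 + 23/37 → 1
L = 20/111 + 41/111 + 23/37 + 1 = 241/111 ≈ 2.171 bits/symbol.

2.171 bits/symbol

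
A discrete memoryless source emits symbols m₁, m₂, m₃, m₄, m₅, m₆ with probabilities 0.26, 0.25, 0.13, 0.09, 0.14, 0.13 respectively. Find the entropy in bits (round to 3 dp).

2.480 bits

H = −Σ pᵢ log₂ pᵢ.
−0.26·log₂(0.26) = 0.5053
−0.25·log₂(0.25) = 0.5000
−0.13·log₂(0.13) = 0.3826
−0.09·log₂(0.09) = 0.3127
−0.14·log₂(0.14) = 0.3971
−0.13·log₂(0.13) = 0.3826
Sum ≈ 2.4803 → 2.480 bits.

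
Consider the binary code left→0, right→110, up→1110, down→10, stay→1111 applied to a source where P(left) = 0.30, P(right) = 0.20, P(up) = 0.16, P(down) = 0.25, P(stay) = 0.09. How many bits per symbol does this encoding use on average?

L̄ = Σ pᵢ·ℓᵢ = 0.30·1 + 0.20·3 + 0.16·4 + 0.25·2 + 0.09·4 = 2.4 bits/symbol.

2.4 bits/symbol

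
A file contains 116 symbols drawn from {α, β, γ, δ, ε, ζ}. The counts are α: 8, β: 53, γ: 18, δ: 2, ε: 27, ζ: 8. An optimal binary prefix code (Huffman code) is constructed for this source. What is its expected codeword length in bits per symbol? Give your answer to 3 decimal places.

2.095 bits/symbol

Probabilities are the counts divided by 116.
Repeatedly combine the two least-probable nodes; the expected code length is the sum of the merged weights.
merge 1/58 + 2/29 → 5/58
merge 2/29 + 5/58 → 9/58
merge 9/58 + 9/58 → 9/29
merge 27/116 + 9/29 → 63/116
merge 53/116 + 63/116 → 1
L = 5/58 + 9/58 + 9/29 + 63/116 + 1 = 243/116 ≈ 2.095 bits/symbol.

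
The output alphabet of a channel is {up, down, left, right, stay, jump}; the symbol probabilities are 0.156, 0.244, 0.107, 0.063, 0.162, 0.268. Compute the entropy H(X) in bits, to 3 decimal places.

2.445 bits

H = −Σ pᵢ log₂ pᵢ.
−0.156·log₂(0.156) = 0.4181
−0.244·log₂(0.244) = 0.4966
−0.107·log₂(0.107) = 0.3450
−0.063·log₂(0.063) = 0.2513
−0.162·log₂(0.162) = 0.4254
−0.268·log₂(0.268) = 0.5091
Sum ≈ 2.4455 → 2.445 bits.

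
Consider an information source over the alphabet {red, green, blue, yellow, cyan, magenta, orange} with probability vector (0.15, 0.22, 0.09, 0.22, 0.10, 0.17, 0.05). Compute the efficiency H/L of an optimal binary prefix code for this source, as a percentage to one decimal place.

Entropy H = −Σ p log₂ p ≈ 2.6672 bits.
Huffman merges: 1/20+9/100→7/50; 1/10+7/50→6/25; 3/20+17/100→8/25; 11/50+11/50→11/25; 6/25+8/25→14/25; 11/25+14/25→1. L = 27/10 ≈ 2.7000.
Efficiency = H/L = 2.6672/2.7000 = 98.8%.

98.8%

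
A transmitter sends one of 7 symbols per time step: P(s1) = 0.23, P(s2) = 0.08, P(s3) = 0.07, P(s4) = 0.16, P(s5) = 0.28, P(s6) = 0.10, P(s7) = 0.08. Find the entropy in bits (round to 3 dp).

2.609 bits

H = −Σ pᵢ log₂ pᵢ.
−0.23·log₂(0.23) = 0.4877
−0.08·log₂(0.08) = 0.2915
−0.07·log₂(0.07) = 0.2686
−0.16·log₂(0.16) = 0.4230
−0.28·log₂(0.28) = 0.5142
−0.10·log₂(0.10) = 0.3322
−0.08·log₂(0.08) = 0.2915
Sum ≈ 2.6087 → 2.609 bits.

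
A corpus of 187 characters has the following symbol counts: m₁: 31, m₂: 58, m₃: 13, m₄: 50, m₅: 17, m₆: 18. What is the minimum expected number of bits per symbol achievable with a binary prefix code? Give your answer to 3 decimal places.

Probabilities are the counts divided by 187.
Repeatedly combine the two least-probable nodes; the expected code length is the sum of the merged weights.
merge 13/187 + 1/11 → 30/187
merge 18/187 + 30/187 → 48/187
merge 31/187 + 48/187 → 79/187
merge 50/187 + 58/187 → 108/187
merge 79/187 + 108/187 → 1
L = 30/187 + 48/187 + 79/187 + 108/187 + 1 = 452/187 ≈ 2.417 bits/symbol.

2.417 bits/symbol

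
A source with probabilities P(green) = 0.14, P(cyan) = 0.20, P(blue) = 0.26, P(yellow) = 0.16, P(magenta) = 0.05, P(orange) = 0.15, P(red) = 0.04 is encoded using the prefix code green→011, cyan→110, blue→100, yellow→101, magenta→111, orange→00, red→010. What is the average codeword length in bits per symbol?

2.85 bits/symbol

L̄ = Σ pᵢ·ℓᵢ = 0.14·3 + 0.20·3 + 0.26·3 + 0.16·3 + 0.05·3 + 0.15·2 + 0.04·3 = 2.85 bits/symbol.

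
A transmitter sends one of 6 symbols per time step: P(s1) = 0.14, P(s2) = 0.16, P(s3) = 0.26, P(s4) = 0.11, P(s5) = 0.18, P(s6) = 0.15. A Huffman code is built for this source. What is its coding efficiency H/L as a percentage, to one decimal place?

98.9%

Entropy H = −Σ p log₂ p ≈ 2.5316 bits.
Huffman merges: 11/100+7/50→1/4; 3/20+4/25→31/100; 9/50+1/4→43/100; 13/50+31/100→57/100; 43/100+57/100→1. L = 64/25 ≈ 2.5600.
Efficiency = H/L = 2.5316/2.5600 = 98.9%.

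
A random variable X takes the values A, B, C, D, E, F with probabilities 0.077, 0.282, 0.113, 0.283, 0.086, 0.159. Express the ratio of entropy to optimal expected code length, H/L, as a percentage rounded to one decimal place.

Entropy H = −Σ p log₂ p ≈ 2.3969 bits.
Huffman merges: 77/1000+43/500→163/1000; 113/1000+159/1000→34/125; 163/1000+34/125→87/200; 141/500+283/1000→113/200; 87/200+113/200→1. L = 487/200 ≈ 2.4350.
Efficiency = H/L = 2.3969/2.4350 = 98.4%.

98.4%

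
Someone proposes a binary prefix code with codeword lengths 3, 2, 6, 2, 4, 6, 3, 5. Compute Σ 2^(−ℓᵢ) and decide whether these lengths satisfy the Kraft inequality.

With common denominator 2^6 = 64: Σ 2^(−ℓᵢ) = 8/64 + 16/64 + 1/64 + 16/64 + 4/64 + 1/64 + 8/64 + 2/64 = 56/64 = 0.875.
Kraft's inequality requires Σ ≤ 1; here Σ = 0.875 ≤ 1, so such a prefix code exists.

0.875; yes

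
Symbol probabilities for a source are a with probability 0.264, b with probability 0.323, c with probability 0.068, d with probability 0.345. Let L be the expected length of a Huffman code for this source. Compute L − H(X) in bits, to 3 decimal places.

0.160 bits

Entropy H = −Σ p log₂ p ≈ 1.8273 bits.
Huffman merges: 17/250+33/125→83/250; 323/1000+83/250→131/200; 69/200+131/200→1. L = 1987/1000 ≈ 1.9870.
L − H = 1.9870 − 1.8273 = 0.160 bits.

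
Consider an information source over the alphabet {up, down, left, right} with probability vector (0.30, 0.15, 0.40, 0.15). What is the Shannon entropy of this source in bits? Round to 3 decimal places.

1.871 bits

H = −Σ pᵢ log₂ pᵢ.
−0.30·log₂(0.30) = 0.5211
−0.15·log₂(0.15) = 0.4105
−0.40·log₂(0.40) = 0.5288
−0.15·log₂(0.15) = 0.4105
Sum ≈ 1.8710 → 1.871 bits.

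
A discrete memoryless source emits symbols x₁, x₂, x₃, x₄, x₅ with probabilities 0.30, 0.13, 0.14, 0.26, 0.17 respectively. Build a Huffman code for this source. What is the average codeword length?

Repeatedly combine the two least-probable nodes; the expected code length is the sum of the merged weights.
merge 13/100 + 7/50 → 27/100
merge 17/100 + 13/50 → 43/100
merge 27/100 + 3/10 → 57/100
merge 43/100 + 57/100 → 1
L = 27/100 + 43/100 + 57/100 + 1 = 227/100 = 2.27 bits/symbol.

2.27 bits/symbol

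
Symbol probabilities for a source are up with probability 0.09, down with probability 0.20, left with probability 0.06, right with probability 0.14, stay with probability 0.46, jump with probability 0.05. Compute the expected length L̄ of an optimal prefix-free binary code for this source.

Repeatedly combine the two least-probable nodes; the expected code length is the sum of the merged weights.
merge 1/20 + 3/50 → 11/100
merge 9/100 + 11/100 → 1/5
merge 7/50 + 1/5 → 17/50
merge 1/5 + 17/50 → 27/50
merge 23/50 + 27/50 → 1
L = 11/100 + 1/5 + 17/50 + 27/50 + 1 = 219/100 = 2.19 bits/symbol.

2.19 bits/symbol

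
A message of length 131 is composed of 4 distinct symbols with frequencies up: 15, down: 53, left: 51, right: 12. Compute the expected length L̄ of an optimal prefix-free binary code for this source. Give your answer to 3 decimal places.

Probabilities are the counts divided by 131.
Repeatedly combine the two least-probable nodes; the expected code length is the sum of the merged weights.
merge 12/131 + 15/131 → 27/131
merge 27/131 + 51/131 → 78/131
merge 53/131 + 78/131 → 1
L = 27/131 + 78/131 + 1 = 236/131 ≈ 1.802 bits/symbol.

1.802 bits/symbol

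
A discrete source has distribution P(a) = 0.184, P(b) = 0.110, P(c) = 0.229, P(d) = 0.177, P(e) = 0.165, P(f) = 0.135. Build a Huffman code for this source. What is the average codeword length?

Repeatedly combine the two least-probable nodes; the expected code length is the sum of the merged weights.
merge 11/100 + 27/200 → 49/200
merge 33/200 + 177/1000 → 171/500
merge 23/125 + 229/1000 → 413/1000
merge 49/200 + 171/500 → 587/1000
merge 413/1000 + 587/1000 → 1
L = 49/200 + 171/500 + 413/1000 + 587/1000 + 1 = 2587/1000 = 2.587 bits/symbol.

2.587 bits/symbol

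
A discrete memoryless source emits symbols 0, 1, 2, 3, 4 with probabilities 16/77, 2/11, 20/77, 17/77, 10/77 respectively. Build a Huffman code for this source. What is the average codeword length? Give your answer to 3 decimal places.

2.312 bits/symbol

Repeatedly combine the two least-probable nodes; the expected code length is the sum of the merged weights.
merge 10/77 + 2/11 → 24/77
merge 16/77 + 17/77 → 3/7
merge 20/77 + 24/77 → 4/7
merge 3/7 + 4/7 → 1
L = 24/77 + 3/7 + 4/7 + 1 = 178/77 ≈ 2.312 bits/symbol.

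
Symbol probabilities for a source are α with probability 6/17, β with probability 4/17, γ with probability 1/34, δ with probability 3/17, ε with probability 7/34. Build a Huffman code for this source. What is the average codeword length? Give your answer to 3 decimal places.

2.206 bits/symbol

Repeatedly combine the two least-probable nodes; the expected code length is the sum of the merged weights.
merge 1/34 + 3/17 → 7/34
merge 7/34 + 7/34 → 7/17
merge 4/17 + 6/17 → 10/17
merge 7/17 + 10/17 → 1
L = 7/34 + 7/17 + 10/17 + 1 = 75/34 ≈ 2.206 bits/symbol.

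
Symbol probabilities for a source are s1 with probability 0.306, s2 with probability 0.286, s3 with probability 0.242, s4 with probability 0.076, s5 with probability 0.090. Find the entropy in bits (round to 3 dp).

2.130 bits

H = −Σ pᵢ log₂ pᵢ.
−0.306·log₂(0.306) = 0.5228
−0.286·log₂(0.286) = 0.5165
−0.242·log₂(0.242) = 0.4954
−0.076·log₂(0.076) = 0.2826
−0.090·log₂(0.090) = 0.3127
Sum ≈ 2.1298 → 2.130 bits.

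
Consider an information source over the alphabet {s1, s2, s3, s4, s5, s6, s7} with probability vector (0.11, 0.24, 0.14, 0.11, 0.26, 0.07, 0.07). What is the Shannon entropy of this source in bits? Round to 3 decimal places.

H = −Σ pᵢ log₂ pᵢ.
−0.11·log₂(0.11) = 0.3503
−0.24·log₂(0.24) = 0.4941
−0.14·log₂(0.14) = 0.3971
−0.11·log₂(0.11) = 0.3503
−0.26·log₂(0.26) = 0.5053
−0.07·log₂(0.07) = 0.2686
−0.07·log₂(0.07) = 0.2686
Sum ≈ 2.6342 → 2.634 bits.

2.634 bits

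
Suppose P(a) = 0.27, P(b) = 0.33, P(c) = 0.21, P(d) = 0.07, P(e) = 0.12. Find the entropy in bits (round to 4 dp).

2.1463 bits

H = −Σ pᵢ log₂ pᵢ.
−0.27·log₂(0.27) = 0.5100
−0.33·log₂(0.33) = 0.5278
−0.21·log₂(0.21) = 0.4728
−0.07·log₂(0.07) = 0.2686
−0.12·log₂(0.12) = 0.3671
Sum ≈ 2.1463 → 2.1463 bits.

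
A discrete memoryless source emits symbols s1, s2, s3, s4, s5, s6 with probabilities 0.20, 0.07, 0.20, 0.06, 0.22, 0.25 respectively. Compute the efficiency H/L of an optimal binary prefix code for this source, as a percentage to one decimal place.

98.4%

Entropy H = −Σ p log₂ p ≈ 2.4214 bits.
Huffman merges: 3/50+7/100→13/100; 13/100+1/5→33/100; 1/5+11/50→21/50; 1/4+33/100→29/50; 21/50+29/50→1. L = 123/50 ≈ 2.4600.
Efficiency = H/L = 2.4214/2.4600 = 98.4%.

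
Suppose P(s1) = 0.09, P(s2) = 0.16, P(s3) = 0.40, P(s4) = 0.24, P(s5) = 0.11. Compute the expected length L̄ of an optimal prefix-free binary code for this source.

Repeatedly combine the two least-probable nodes; the expected code length is the sum of the merged weights.
merge 9/100 + 11/100 → 1/5
merge 4/25 + 1/5 → 9/25
merge 6/25 + 9/25 → 3/5
merge 2/5 + 3/5 → 1
L = 1/5 + 9/25 + 3/5 + 1 = 54/25 = 2.16 bits/symbol.

2.16 bits/symbol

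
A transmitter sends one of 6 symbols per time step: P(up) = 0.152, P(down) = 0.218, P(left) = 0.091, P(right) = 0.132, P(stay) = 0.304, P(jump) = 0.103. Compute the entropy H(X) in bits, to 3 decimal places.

H = −Σ pᵢ log₂ pᵢ.
−0.152·log₂(0.152) = 0.4131
−0.218·log₂(0.218) = 0.4791
−0.091·log₂(0.091) = 0.3147
−0.132·log₂(0.132) = 0.3856
−0.304·log₂(0.304) = 0.5222
−0.103·log₂(0.103) = 0.3378
Sum ≈ 2.4525 → 2.452 bits.

2.452 bits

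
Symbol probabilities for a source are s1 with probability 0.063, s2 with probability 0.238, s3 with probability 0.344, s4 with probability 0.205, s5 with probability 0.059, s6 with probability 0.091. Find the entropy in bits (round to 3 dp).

H = −Σ pᵢ log₂ pᵢ.
−0.063·log₂(0.063) = 0.2513
−0.238·log₂(0.238) = 0.4929
−0.344·log₂(0.344) = 0.5296
−0.205·log₂(0.205) = 0.4687
−0.059·log₂(0.059) = 0.2409
−0.091·log₂(0.091) = 0.3147
Sum ≈ 2.2980 → 2.298 bits.

2.298 bits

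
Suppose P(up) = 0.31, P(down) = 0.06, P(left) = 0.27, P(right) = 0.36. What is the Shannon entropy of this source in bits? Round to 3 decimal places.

1.808 bits

H = −Σ pᵢ log₂ pᵢ.
−0.31·log₂(0.31) = 0.5238
−0.06·log₂(0.06) = 0.2435
−0.27·log₂(0.27) = 0.5100
−0.36·log₂(0.36) = 0.5306
Sum ≈ 1.8080 → 1.808 bits.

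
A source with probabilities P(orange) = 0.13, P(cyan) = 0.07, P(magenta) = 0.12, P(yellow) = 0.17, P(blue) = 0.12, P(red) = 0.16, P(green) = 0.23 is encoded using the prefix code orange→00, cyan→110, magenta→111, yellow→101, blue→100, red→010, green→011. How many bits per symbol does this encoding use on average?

L̄ = Σ pᵢ·ℓᵢ = 0.13·2 + 0.07·3 + 0.12·3 + 0.17·3 + 0.12·3 + 0.16·3 + 0.23·3 = 2.87 bits/symbol.

2.87 bits/symbol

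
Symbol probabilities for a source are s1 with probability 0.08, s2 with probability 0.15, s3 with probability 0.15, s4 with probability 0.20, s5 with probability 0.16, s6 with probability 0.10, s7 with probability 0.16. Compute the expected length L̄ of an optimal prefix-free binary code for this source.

Repeatedly combine the two least-probable nodes; the expected code length is the sum of the merged weights.
merge 2/25 + 1/10 → 9/50
merge 3/20 + 3/20 → 3/10
merge 4/25 + 4/25 → 8/25
merge 9/50 + 1/5 → 19/50
merge 3/10 + 8/25 → 31/50
merge 19/50 + 31/50 → 1
L = 9/50 + 3/10 + 8/25 + 19/50 + 31/50 + 1 = 14/5 = 2.8 bits/symbol.

2.8 bits/symbol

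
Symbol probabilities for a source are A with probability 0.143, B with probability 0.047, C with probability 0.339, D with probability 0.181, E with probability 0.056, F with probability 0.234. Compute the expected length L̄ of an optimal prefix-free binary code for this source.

Repeatedly combine the two least-probable nodes; the expected code length is the sum of the merged weights.
merge 47/1000 + 7/125 → 103/1000
merge 103/1000 + 143/1000 → 123/500
merge 181/1000 + 117/500 → 83/200
merge 123/500 + 339/1000 → 117/200
merge 83/200 + 117/200 → 1
L = 103/1000 + 123/500 + 83/200 + 117/200 + 1 = 2349/1000 = 2.349 bits/symbol.

2.349 bits/symbol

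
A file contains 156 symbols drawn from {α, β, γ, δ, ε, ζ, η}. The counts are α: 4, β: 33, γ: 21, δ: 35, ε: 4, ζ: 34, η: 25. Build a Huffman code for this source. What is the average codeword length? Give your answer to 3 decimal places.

2.583 bits/symbol

Probabilities are the counts divided by 156.
Repeatedly combine the two least-probable nodes; the expected code length is the sum of the merged weights.
merge 1/39 + 1/39 → 2/39
merge 2/39 + 7/52 → 29/156
merge 25/156 + 29/156 → 9/26
merge 11/52 + 17/78 → 67/156
merge 35/156 + 9/26 → 89/156
merge 67/156 + 89/156 → 1
L = 2/39 + 29/156 + 9/26 + 67/156 + 89/156 + 1 = 31/12 ≈ 2.583 bits/symbol.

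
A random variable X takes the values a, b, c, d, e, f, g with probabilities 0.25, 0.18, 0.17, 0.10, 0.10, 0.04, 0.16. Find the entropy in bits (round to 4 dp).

H = −Σ pᵢ log₂ pᵢ.
−0.25·log₂(0.25) = 0.5000
−0.18·log₂(0.18) = 0.4453
−0.17·log₂(0.17) = 0.4346
−0.10·log₂(0.10) = 0.3322
−0.10·log₂(0.10) = 0.3322
−0.04·log₂(0.04) = 0.1858
−0.16·log₂(0.16) = 0.4230
Sum ≈ 2.6531 → 2.6531 bits.

2.6531 bits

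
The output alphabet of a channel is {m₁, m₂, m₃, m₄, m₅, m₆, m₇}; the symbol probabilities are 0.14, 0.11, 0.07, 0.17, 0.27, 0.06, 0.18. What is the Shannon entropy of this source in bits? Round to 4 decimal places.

H = −Σ pᵢ log₂ pᵢ.
−0.14·log₂(0.14) = 0.3971
−0.11·log₂(0.11) = 0.3503
−0.07·log₂(0.07) = 0.2686
−0.17·log₂(0.17) = 0.4346
−0.27·log₂(0.27) = 0.5100
−0.06·log₂(0.06) = 0.2435
−0.18·log₂(0.18) = 0.4453
Sum ≈ 2.6494 → 2.6494 bits.

2.6494 bits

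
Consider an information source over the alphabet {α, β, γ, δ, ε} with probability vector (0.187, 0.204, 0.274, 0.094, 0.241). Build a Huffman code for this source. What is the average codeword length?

2.281 bits/symbol

Repeatedly combine the two least-probable nodes; the expected code length is the sum of the merged weights.
merge 47/500 + 187/1000 → 281/1000
merge 51/250 + 241/1000 → 89/200
merge 137/500 + 281/1000 → 111/200
merge 89/200 + 111/200 → 1
L = 281/1000 + 89/200 + 111/200 + 1 = 2281/1000 = 2.281 bits/symbol.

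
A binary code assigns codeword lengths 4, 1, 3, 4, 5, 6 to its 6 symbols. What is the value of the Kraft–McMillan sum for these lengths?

0.796875

With common denominator 2^6 = 64: Σ 2^(−ℓᵢ) = 4/64 + 32/64 + 8/64 + 4/64 + 2/64 + 1/64 = 51/64 = 0.796875.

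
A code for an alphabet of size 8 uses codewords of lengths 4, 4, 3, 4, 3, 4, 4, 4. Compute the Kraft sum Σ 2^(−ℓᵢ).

With common denominator 2^4 = 16: Σ 2^(−ℓᵢ) = 1/16 + 1/16 + 2/16 + 1/16 + 2/16 + 1/16 + 1/16 + 1/16 = 10/16 = 0.625.

0.625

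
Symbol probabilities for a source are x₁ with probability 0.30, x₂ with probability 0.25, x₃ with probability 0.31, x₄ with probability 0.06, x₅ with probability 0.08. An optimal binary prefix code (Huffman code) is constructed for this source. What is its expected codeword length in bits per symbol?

Repeatedly combine the two least-probable nodes; the expected code length is the sum of the merged weights.
merge 3/50 + 2/25 → 7/50
merge 7/50 + 1/4 → 39/100
merge 3/10 + 31/100 → 61/100
merge 39/100 + 61/100 → 1
L = 7/50 + 39/100 + 61/100 + 1 = 107/50 = 2.14 bits/symbol.

2.14 bits/symbol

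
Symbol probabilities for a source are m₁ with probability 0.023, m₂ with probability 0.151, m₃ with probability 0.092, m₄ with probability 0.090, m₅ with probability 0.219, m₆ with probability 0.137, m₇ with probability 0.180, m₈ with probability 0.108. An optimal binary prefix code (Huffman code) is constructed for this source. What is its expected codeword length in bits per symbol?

Repeatedly combine the two least-probable nodes; the expected code length is the sum of the merged weights.
merge 23/1000 + 9/100 → 113/1000
merge 23/250 + 27/250 → 1/5
merge 113/1000 + 137/1000 → 1/4
merge 151/1000 + 9/50 → 331/1000
merge 1/5 + 219/1000 → 419/1000
merge 1/4 + 331/1000 → 581/1000
merge 419/1000 + 581/1000 → 1
L = 113/1000 + 1/5 + 1/4 + 331/1000 + 419/1000 + 581/1000 + 1 = 1447/500 = 2.894 bits/symbol.

2.894 bits/symbol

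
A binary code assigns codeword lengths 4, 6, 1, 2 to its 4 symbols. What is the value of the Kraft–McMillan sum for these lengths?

With common denominator 2^6 = 64: Σ 2^(−ℓᵢ) = 4/64 + 1/64 + 32/64 + 16/64 = 53/64 = 0.828125.

0.828125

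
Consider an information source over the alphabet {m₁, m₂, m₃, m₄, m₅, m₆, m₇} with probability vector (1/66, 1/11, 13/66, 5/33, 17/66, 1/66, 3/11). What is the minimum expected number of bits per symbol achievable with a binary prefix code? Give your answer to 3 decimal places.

Repeatedly combine the two least-probable nodes; the expected code length is the sum of the merged weights.
merge 1/66 + 1/66 → 1/33
merge 1/33 + 1/11 → 4/33
merge 4/33 + 5/33 → 3/11
merge 13/66 + 17/66 → 5/11
merge 3/11 + 3/11 → 6/11
merge 5/11 + 6/11 → 1
L = 1/33 + 4/33 + 3/11 + 5/11 + 6/11 + 1 = 80/33 ≈ 2.424 bits/symbol.

2.424 bits/symbol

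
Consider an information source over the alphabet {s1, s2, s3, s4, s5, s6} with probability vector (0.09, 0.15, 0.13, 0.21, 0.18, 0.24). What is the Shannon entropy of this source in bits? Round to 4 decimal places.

H = −Σ pᵢ log₂ pᵢ.
−0.09·log₂(0.09) = 0.3127
−0.15·log₂(0.15) = 0.4105
−0.13·log₂(0.13) = 0.3826
−0.21·log₂(0.21) = 0.4728
−0.18·log₂(0.18) = 0.4453
−0.24·log₂(0.24) = 0.4941
Sum ≈ 2.5181 → 2.5181 bits.

2.5181 bits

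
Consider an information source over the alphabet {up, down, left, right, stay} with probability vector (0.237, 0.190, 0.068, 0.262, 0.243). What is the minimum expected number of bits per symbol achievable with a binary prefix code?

2.258 bits/symbol

Repeatedly combine the two least-probable nodes; the expected code length is the sum of the merged weights.
merge 17/250 + 19/100 → 129/500
merge 237/1000 + 243/1000 → 12/25
merge 129/500 + 131/500 → 13/25
merge 12/25 + 13/25 → 1
L = 129/500 + 12/25 + 13/25 + 1 = 1129/500 = 2.258 bits/symbol.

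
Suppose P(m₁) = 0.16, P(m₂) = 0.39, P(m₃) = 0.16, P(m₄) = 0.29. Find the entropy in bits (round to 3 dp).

H = −Σ pᵢ log₂ pᵢ.
−0.16·log₂(0.16) = 0.4230
−0.39·log₂(0.39) = 0.5298
−0.16·log₂(0.16) = 0.4230
−0.29·log₂(0.29) = 0.5179
Sum ≈ 1.8937 → 1.894 bits.

1.894 bits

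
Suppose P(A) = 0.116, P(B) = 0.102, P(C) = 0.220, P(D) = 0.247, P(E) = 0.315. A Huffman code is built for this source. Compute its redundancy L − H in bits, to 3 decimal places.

0.018 bits

Entropy H = −Σ p log₂ p ≈ 2.2003 bits.
Huffman merges: 51/500+29/250→109/500; 109/500+11/50→219/500; 247/1000+63/200→281/500; 219/500+281/500→1. L = 1109/500 ≈ 2.2180.
L − H = 2.2180 − 2.2003 = 0.018 bits.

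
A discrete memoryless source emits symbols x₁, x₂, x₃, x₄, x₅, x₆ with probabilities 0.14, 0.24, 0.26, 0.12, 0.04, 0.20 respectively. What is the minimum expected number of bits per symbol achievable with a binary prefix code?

2.46 bits/symbol

Repeatedly combine the two least-probable nodes; the expected code length is the sum of the merged weights.
merge 1/25 + 3/25 → 4/25
merge 7/50 + 4/25 → 3/10
merge 1/5 + 6/25 → 11/25
merge 13/50 + 3/10 → 14/25
merge 11/25 + 14/25 → 1
L = 4/25 + 3/10 + 11/25 + 14/25 + 1 = 123/50 = 2.46 bits/symbol.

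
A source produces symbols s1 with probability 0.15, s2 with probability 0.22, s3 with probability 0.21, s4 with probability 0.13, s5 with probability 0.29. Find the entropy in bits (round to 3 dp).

H = −Σ pᵢ log₂ pᵢ.
−0.15·log₂(0.15) = 0.4105
−0.22·log₂(0.22) = 0.4806
−0.21·log₂(0.21) = 0.4728
−0.13·log₂(0.13) = 0.3826
−0.29·log₂(0.29) = 0.5179
Sum ≈ 2.2645 → 2.264 bits.

2.264 bits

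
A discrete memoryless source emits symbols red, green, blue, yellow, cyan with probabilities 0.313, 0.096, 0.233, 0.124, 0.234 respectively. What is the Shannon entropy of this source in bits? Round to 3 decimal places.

2.203 bits

H = −Σ pᵢ log₂ pᵢ.
−0.313·log₂(0.313) = 0.5245
−0.096·log₂(0.096) = 0.3246
−0.233·log₂(0.233) = 0.4897
−0.124·log₂(0.124) = 0.3734
−0.234·log₂(0.234) = 0.4903
Sum ≈ 2.2025 → 2.203 bits.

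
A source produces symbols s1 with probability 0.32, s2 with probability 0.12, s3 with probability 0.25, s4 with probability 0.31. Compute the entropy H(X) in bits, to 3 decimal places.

1.917 bits

H = −Σ pᵢ log₂ pᵢ.
−0.32·log₂(0.32) = 0.5260
−0.12·log₂(0.12) = 0.3671
−0.25·log₂(0.25) = 0.5000
−0.31·log₂(0.31) = 0.5238
Sum ≈ 1.9169 → 1.917 bits.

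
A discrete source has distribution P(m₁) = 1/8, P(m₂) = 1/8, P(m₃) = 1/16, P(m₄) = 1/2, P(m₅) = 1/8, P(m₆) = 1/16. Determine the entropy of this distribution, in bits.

Each probability is a power of 1/2, so log₂(1/p) is an integer.
H = Σ p·log₂(1/p) = 1/8·3 + 1/8·3 + 1/16·4 + 1/2·1 + 1/8·3 + 1/16·4 = 2.125 bits.

2.125 bits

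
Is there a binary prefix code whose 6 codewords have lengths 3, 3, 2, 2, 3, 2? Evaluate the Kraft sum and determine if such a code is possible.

With common denominator 2^3 = 8: Σ 2^(−ℓᵢ) = 1/8 + 1/8 + 2/8 + 2/8 + 1/8 + 2/8 = 9/8 = 1.125.
Kraft's inequality requires Σ ≤ 1; here Σ = 1.125 > 1, so no such prefix code exists.

1.125; no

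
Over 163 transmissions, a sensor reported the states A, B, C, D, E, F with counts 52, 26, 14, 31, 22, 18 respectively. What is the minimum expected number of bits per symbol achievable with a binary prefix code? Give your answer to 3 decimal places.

Probabilities are the counts divided by 163.
Repeatedly combine the two least-probable nodes; the expected code length is the sum of the merged weights.
merge 14/163 + 18/163 → 32/163
merge 22/163 + 26/163 → 48/163
merge 31/163 + 32/163 → 63/163
merge 48/163 + 52/163 → 100/163
merge 63/163 + 100/163 → 1
L = 32/163 + 48/163 + 63/163 + 100/163 + 1 = 406/163 ≈ 2.491 bits/symbol.

2.491 bits/symbol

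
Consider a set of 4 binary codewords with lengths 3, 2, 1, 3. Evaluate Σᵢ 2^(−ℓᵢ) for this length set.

With common denominator 2^3 = 8: Σ 2^(−ℓᵢ) = 1/8 + 2/8 + 4/8 + 1/8 = 8/8 = 1.

1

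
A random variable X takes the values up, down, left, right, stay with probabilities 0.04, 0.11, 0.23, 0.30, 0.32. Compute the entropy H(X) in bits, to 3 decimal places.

2.071 bits

H = −Σ pᵢ log₂ pᵢ.
−0.04·log₂(0.04) = 0.1858
−0.11·log₂(0.11) = 0.3503
−0.23·log₂(0.23) = 0.4877
−0.30·log₂(0.30) = 0.5211
−0.32·log₂(0.32) = 0.5260
Sum ≈ 2.0708 → 2.071 bits.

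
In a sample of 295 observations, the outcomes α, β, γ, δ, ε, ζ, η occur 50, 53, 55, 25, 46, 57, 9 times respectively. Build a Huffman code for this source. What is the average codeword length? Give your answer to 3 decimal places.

2.736 bits/symbol

Probabilities are the counts divided by 295.
Repeatedly combine the two least-probable nodes; the expected code length is the sum of the merged weights.
merge 9/295 + 5/59 → 34/295
merge 34/295 + 46/295 → 16/59
merge 10/59 + 53/295 → 103/295
merge 11/59 + 57/295 → 112/295
merge 16/59 + 103/295 → 183/295
merge 112/295 + 183/295 → 1
L = 34/295 + 16/59 + 103/295 + 112/295 + 183/295 + 1 = 807/295 ≈ 2.736 bits/symbol.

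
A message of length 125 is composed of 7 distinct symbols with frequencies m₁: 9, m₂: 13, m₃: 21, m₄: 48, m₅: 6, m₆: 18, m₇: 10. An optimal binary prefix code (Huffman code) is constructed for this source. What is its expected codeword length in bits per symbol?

2.536 bits/symbol

Probabilities are the counts divided by 125.
Repeatedly combine the two least-probable nodes; the expected code length is the sum of the merged weights.
merge 6/125 + 9/125 → 3/25
merge 2/25 + 13/125 → 23/125
merge 3/25 + 18/125 → 33/125
merge 21/125 + 23/125 → 44/125
merge 33/125 + 44/125 → 77/125
merge 48/125 + 77/125 → 1
L = 3/25 + 23/125 + 33/125 + 44/125 + 77/125 + 1 = 317/125 = 2.536 bits/symbol.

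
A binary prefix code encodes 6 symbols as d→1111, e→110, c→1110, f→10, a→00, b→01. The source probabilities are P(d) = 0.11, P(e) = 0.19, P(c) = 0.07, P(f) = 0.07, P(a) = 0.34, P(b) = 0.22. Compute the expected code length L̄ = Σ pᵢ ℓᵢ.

L̄ = Σ pᵢ·ℓᵢ = 0.11·4 + 0.19·3 + 0.07·4 + 0.07·2 + 0.34·2 + 0.22·2 = 2.55 bits/symbol.

2.55 bits/symbol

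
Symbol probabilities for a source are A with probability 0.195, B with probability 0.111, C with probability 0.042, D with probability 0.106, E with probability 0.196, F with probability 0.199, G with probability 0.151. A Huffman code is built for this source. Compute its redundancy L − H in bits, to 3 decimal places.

0.070 bits

Entropy H = −Σ p log₂ p ≈ 2.6834 bits.
Huffman merges: 21/500+53/500→37/250; 111/1000+37/250→259/1000; 151/1000+39/200→173/500; 49/250+199/1000→79/200; 259/1000+173/500→121/200; 79/200+121/200→1. L = 2753/1000 ≈ 2.7530.
L − H = 2.7530 − 2.6834 = 0.070 bits.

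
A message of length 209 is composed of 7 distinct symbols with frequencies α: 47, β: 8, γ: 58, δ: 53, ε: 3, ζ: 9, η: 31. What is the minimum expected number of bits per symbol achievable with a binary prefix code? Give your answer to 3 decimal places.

Probabilities are the counts divided by 209.
Repeatedly combine the two least-probable nodes; the expected code length is the sum of the merged weights.
merge 3/209 + 8/209 → 1/19
merge 9/209 + 1/19 → 20/209
merge 20/209 + 31/209 → 51/209
merge 47/209 + 51/209 → 98/209
merge 53/209 + 58/209 → 111/209
merge 98/209 + 111/209 → 1
L = 1/19 + 20/209 + 51/209 + 98/209 + 111/209 + 1 = 500/209 ≈ 2.392 bits/symbol.

2.392 bits/symbol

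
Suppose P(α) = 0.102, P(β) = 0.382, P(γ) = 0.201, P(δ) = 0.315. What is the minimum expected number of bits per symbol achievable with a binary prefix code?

Repeatedly combine the two least-probable nodes; the expected code length is the sum of the merged weights.
merge 51/500 + 201/1000 → 303/1000
merge 303/1000 + 63/200 → 309/500
merge 191/500 + 309/500 → 1
L = 303/1000 + 309/500 + 1 = 1921/1000 = 1.921 bits/symbol.

1.921 bits/symbol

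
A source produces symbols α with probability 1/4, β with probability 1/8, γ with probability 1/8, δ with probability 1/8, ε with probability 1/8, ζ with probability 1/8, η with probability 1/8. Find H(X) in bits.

Each probability is a power of 1/2, so log₂(1/p) is an integer.
H = Σ p·log₂(1/p) = 1/4·2 + 1/8·3 + 1/8·3 + 1/8·3 + 1/8·3 + 1/8·3 + 1/8·3 = 2.75 bits.

2.75 bits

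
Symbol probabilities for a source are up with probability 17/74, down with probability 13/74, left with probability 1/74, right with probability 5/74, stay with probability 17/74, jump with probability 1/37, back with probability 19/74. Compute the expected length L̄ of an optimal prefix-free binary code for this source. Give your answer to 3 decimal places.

2.432 bits/symbol

Repeatedly combine the two least-probable nodes; the expected code length is the sum of the merged weights.
merge 1/74 + 1/37 → 3/74
merge 3/74 + 5/74 → 4/37
merge 4/37 + 13/74 → 21/74
merge 17/74 + 17/74 → 17/37
merge 19/74 + 21/74 → 20/37
merge 17/37 + 20/37 → 1
L = 3/74 + 4/37 + 21/74 + 17/37 + 20/37 + 1 = 90/37 ≈ 2.432 bits/symbol.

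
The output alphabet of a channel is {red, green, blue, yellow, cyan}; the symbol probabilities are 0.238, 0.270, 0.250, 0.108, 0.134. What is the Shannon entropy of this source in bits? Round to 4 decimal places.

H = −Σ pᵢ log₂ pᵢ.
−0.238·log₂(0.238) = 0.4929
−0.270·log₂(0.270) = 0.5100
−0.250·log₂(0.250) = 0.5000
−0.108·log₂(0.108) = 0.3468
−0.134·log₂(0.134) = 0.3886
Sum ≈ 2.2382 → 2.2382 bits.

2.2382 bits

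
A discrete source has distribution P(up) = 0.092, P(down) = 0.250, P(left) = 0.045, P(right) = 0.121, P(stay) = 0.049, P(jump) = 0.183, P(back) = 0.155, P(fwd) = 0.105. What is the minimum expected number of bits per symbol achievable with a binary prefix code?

2.844 bits/symbol

Repeatedly combine the two least-probable nodes; the expected code length is the sum of the merged weights.
merge 9/200 + 49/1000 → 47/500
merge 23/250 + 47/500 → 93/500
merge 21/200 + 121/1000 → 113/500
merge 31/200 + 183/1000 → 169/500
merge 93/500 + 113/500 → 103/250
merge 1/4 + 169/500 → 147/250
merge 103/250 + 147/250 → 1
L = 47/500 + 93/500 + 113/500 + 169/500 + 103/250 + 147/250 + 1 = 711/250 = 2.844 bits/symbol.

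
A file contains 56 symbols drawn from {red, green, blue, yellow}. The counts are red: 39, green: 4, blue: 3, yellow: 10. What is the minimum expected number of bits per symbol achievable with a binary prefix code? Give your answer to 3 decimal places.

Probabilities are the counts divided by 56.
Repeatedly combine the two least-probable nodes; the expected code length is the sum of the merged weights.
merge 3/56 + 1/14 → 1/8
merge 1/8 + 5/28 → 17/56
merge 17/56 + 39/56 → 1
L = 1/8 + 17/56 + 1 = 10/7 ≈ 1.429 bits/symbol.

1.429 bits/symbol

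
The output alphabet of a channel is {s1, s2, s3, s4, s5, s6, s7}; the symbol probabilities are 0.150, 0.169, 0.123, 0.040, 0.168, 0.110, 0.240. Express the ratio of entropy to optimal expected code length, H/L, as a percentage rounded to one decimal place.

Entropy H = −Σ p log₂ p ≈ 2.6784 bits.
Huffman merges: 1/25+11/100→3/20; 123/1000+3/20→273/1000; 3/20+21/125→159/500; 169/1000+6/25→409/1000; 273/1000+159/500→591/1000; 409/1000+591/1000→1. L = 2741/1000 ≈ 2.7410.
Efficiency = H/L = 2.6784/2.7410 = 97.7%.

97.7%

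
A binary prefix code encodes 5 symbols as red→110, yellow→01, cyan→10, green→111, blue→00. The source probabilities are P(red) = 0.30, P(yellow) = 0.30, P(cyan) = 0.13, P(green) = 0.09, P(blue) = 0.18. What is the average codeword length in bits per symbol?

L̄ = Σ pᵢ·ℓᵢ = 0.30·3 + 0.30·2 + 0.13·2 + 0.09·3 + 0.18·2 = 2.39 bits/symbol.

2.39 bits/symbol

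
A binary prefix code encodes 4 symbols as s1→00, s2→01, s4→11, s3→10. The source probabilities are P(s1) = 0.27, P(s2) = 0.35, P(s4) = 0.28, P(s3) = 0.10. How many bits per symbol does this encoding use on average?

L̄ = Σ pᵢ·ℓᵢ = 0.27·2 + 0.35·2 + 0.28·2 + 0.10·2 = 2 bits/symbol.

2 bits/symbol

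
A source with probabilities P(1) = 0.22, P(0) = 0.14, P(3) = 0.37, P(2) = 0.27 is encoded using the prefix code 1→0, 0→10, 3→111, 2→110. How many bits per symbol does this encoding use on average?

2.42 bits/symbol

L̄ = Σ pᵢ·ℓᵢ = 0.22·1 + 0.14·2 + 0.37·3 + 0.27·3 = 2.42 bits/symbol.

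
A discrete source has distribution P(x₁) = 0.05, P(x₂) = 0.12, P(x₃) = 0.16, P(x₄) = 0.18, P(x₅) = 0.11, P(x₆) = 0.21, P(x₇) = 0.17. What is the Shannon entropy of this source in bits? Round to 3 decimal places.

H = −Σ pᵢ log₂ pᵢ.
−0.05·log₂(0.05) = 0.2161
−0.12·log₂(0.12) = 0.3671
−0.16·log₂(0.16) = 0.4230
−0.18·log₂(0.18) = 0.4453
−0.11·log₂(0.11) = 0.3503
−0.21·log₂(0.21) = 0.4728
−0.17·log₂(0.17) = 0.4346
Sum ≈ 2.7092 → 2.709 bits.

2.709 bits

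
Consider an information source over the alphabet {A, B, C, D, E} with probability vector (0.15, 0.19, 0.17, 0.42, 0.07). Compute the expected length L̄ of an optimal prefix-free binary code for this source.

2.16 bits/symbol

Repeatedly combine the two least-probable nodes; the expected code length is the sum of the merged weights.
merge 7/100 + 3/20 → 11/50
merge 17/100 + 19/100 → 9/25
merge 11/50 + 9/25 → 29/50
merge 21/50 + 29/50 → 1
L = 11/50 + 9/25 + 29/50 + 1 = 54/25 = 2.16 bits/symbol.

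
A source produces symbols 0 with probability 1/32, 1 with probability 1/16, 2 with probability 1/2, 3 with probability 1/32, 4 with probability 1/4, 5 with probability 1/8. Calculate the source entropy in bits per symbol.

Each probability is a power of 1/2, so log₂(1/p) is an integer.
H = Σ p·log₂(1/p) = 1/32·5 + 1/16·4 + 1/2·1 + 1/32·5 + 1/4·2 + 1/8·3 = 1.9375 bits.

1.9375 bits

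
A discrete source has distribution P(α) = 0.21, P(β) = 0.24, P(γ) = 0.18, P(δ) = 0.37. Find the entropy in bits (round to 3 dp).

1.943 bits

H = −Σ pᵢ log₂ pᵢ.
−0.21·log₂(0.21) = 0.4728
−0.24·log₂(0.24) = 0.4941
−0.18·log₂(0.18) = 0.4453
−0.37·log₂(0.37) = 0.5307
Sum ≈ 1.9430 → 1.943 bits.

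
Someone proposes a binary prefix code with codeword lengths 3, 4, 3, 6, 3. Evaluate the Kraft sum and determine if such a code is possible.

With common denominator 2^6 = 64: Σ 2^(−ℓᵢ) = 8/64 + 4/64 + 8/64 + 1/64 + 8/64 = 29/64 = 0.453125.
Kraft's inequality requires Σ ≤ 1; here Σ = 0.453125 ≤ 1, so such a prefix code exists.

0.453125; yes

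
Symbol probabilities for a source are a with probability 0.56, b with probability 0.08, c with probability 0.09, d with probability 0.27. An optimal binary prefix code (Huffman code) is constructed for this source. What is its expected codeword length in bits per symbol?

1.61 bits/symbol

Repeatedly combine the two least-probable nodes; the expected code length is the sum of the merged weights.
merge 2/25 + 9/100 → 17/100
merge 17/100 + 27/100 → 11/25
merge 11/25 + 14/25 → 1
L = 17/100 + 11/25 + 1 = 161/100 = 1.61 bits/symbol.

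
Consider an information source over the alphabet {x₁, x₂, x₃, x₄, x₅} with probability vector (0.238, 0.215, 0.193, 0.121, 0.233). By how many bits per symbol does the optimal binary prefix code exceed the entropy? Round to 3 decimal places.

0.028 bits

Entropy H = −Σ p log₂ p ≈ 2.2861 bits.
Huffman merges: 121/1000+193/1000→157/500; 43/200+233/1000→56/125; 119/500+157/500→69/125; 56/125+69/125→1. L = 1157/500 ≈ 2.3140.
L − H = 2.3140 − 2.2861 = 0.028 bits.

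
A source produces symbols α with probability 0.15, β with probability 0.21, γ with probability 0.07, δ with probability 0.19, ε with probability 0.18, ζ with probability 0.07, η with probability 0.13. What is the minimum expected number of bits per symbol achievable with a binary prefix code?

2.74 bits/symbol

Repeatedly combine the two least-probable nodes; the expected code length is the sum of the merged weights.
merge 7/100 + 7/100 → 7/50
merge 13/100 + 7/50 → 27/100
merge 3/20 + 9/50 → 33/100
merge 19/100 + 21/100 → 2/5
merge 27/100 + 33/100 → 3/5
merge 2/5 + 3/5 → 1
L = 7/50 + 27/100 + 33/100 + 2/5 + 3/5 + 1 = 137/50 = 2.74 bits/symbol.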